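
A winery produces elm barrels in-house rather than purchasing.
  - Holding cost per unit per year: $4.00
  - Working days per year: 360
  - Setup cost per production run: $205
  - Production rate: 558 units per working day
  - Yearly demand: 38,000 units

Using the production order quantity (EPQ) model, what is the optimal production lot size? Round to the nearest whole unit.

2,192 units

Daily demand d = 38,000/360 = 105.556; p = 558; 1 − d/p = 0.81083
EPQ = √(2DS / (H(1 − d/p)))
    = √(2 × 38,000 × 205 / (4 × 0.81083)) ≈ 2,191.74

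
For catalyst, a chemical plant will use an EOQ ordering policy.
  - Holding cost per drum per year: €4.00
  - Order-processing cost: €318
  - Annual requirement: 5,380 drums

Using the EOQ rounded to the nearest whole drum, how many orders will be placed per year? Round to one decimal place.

5.8 orders per year

Optimal lot size Q* = (2 × 5,380 × €318 / €4)^½ ≈ 924.89 → Q = 925
Orders per year = D/Q = 5,380 / 925 = 5.816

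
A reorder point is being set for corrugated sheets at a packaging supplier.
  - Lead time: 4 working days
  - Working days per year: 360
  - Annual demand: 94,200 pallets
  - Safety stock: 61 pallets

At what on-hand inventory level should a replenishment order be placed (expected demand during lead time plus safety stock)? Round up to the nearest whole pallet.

Daily demand d = 94,200 / 360 = 261.667 pallets/day
Demand during lead time = 261.667 × 4 = 1,046.67
Reorder point = 1,046.67 + 61 = 1,107.67 → round up

1,108 pallets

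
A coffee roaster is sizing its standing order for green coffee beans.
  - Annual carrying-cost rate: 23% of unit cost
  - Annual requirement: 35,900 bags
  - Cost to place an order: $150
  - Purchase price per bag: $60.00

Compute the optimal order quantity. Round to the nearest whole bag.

Holding cost per bag per year: H = 23% × $60 = $13.8000
Q* = √(2·D·S / H) = √(2·35,900·150 / 13.8) = √780,434.8 ≈ 883.42

883 bags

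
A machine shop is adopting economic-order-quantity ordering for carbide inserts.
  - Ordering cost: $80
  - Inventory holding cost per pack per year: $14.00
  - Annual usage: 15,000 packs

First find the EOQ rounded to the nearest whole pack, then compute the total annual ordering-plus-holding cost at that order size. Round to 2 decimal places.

$5,796.55

EOQ = √(2DS/H) = √(2 × 15,000 × 80 / 14)
    = √(171,428.57) ≈ 414.04 → Q = 414 packs
Annual ordering cost = (D/Q)·S = (15,000/414) × 80 = $2,898.55
Annual holding cost  = (Q/2)·H = (414/2) × 14 = $2,898.00
Total = $2,898.55 + $2,898.00 = $5,796.55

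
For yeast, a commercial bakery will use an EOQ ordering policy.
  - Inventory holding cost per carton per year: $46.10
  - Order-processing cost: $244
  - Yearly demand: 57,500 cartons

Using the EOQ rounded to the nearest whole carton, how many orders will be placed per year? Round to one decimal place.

EOQ = √(2DS/H) = √(2 × 57,500 × 244 / 46.1)
    = √(608,676.79) ≈ 780.18 → Q = 780
N = D/Q = 57,500/780 ≈ 73.718 orders/yr

73.7 orders per year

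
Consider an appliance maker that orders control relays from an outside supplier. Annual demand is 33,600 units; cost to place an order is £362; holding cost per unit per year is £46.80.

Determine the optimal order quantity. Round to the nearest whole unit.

Q* = √(2·D·S / H) = √(2·33,600·362 / 46.8) = √519,794.9 ≈ 720.97

721 units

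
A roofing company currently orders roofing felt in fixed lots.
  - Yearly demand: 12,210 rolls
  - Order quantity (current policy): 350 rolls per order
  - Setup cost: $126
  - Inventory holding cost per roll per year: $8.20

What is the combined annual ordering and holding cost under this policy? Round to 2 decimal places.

Annual ordering cost = (D/Q)·S = (12,210/350) × 126 = $4,395.60
Annual holding cost  = (Q/2)·H = (350/2) × 8.2 = $1,435.00
Total = $4,395.60 + $1,435.00 = $5,830.60

$5,830.60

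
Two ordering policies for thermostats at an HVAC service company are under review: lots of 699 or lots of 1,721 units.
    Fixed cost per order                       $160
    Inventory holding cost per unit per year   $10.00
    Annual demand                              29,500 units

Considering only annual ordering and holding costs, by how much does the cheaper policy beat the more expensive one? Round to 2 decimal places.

$1,100.09

TC(Q) = (D/Q)S + (Q/2)H
TC(699) = (29,500/699)×160 + (699/2)×10 = $10,247.50
TC(1,721) = (29,500/1,721)×160 + (1,721/2)×10 = $11,347.59
|ΔTC| = |$10,247.50 − $11,347.59| = $1,100.09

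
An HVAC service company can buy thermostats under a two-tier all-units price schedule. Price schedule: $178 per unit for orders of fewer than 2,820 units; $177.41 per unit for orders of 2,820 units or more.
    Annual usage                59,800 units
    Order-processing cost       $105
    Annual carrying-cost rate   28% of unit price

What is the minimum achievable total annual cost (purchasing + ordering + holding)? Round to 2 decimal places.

H₁ = 28%×$178 = $49.8400;  H₂ = 28%×$177.41 = $49.6748
EOQ₁ = √(2×59,800×105/49.8400) = 501.96  (< 2,820, feasible at tier 1)
EOQ₂ = √(2×59,800×105/49.6748) = 502.80  (< 2,820 → use Q = 2,820 at tier-2 price)
TC(tier 1 (EOQ₁), Q≈502.0) = $10,669,417.81
TC(tier 2, Q≈2,820.0) = $10,681,386.06
Minimum at tier 1 (EOQ₁): $10,669,417.81

$10,669,417.81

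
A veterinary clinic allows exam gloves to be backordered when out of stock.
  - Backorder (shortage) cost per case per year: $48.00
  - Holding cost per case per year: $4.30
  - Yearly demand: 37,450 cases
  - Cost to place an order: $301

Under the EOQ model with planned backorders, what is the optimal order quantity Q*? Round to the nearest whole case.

2,390 cases

Q* = √(2DS/H) · √((H + b)/b)
   = √(2 × 37,450 × 301 / 4.3) · √((4.3 + 48) / 48)
   = 2,289.760 × 1.0438 ≈ 2,390.12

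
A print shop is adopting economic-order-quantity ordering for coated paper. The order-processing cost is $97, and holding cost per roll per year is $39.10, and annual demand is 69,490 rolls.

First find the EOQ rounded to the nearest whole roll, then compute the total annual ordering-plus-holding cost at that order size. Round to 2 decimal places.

$22,958.87

2DS/H = 2·69,490·97/39.1 = 344,784.14
EOQ = √344,784.14 ≈ 587.18 → Q = 587 rolls
Annual ordering cost = (D/Q)·S = (69,490/587) × 97 = $11,483.02
Annual holding cost  = (Q/2)·H = (587/2) × 39.1 = $11,475.85
Total = $11,483.02 + $11,475.85 = $22,958.87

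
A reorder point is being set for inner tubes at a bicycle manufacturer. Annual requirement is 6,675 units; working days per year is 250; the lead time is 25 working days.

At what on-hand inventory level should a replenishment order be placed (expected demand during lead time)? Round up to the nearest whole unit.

Daily demand d = 6,675 / 250 = 26.700 units/day
Demand during lead time = 26.700 × 25 = 667.50
Reorder point = 667.50 → round up

668 units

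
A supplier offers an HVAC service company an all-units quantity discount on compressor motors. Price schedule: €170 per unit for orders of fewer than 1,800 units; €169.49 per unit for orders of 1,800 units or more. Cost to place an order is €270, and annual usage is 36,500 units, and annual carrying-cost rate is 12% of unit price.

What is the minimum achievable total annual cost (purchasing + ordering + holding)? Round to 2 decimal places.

H₁ = 12%×€170 = €20.4000;  H₂ = 12%×€169.49 = €20.3388
EOQ₁ = √(2×36,500×270/20.4000) = 982.94  (< 1,800, feasible at tier 1)
EOQ₂ = √(2×36,500×270/20.3388) = 984.42  (< 1,800 → use Q = 1,800 at tier-2 price)
TC(tier 1 (EOQ₁), Q≈982.9) = €6,225,052.03
TC(tier 2, Q≈1,800.0) = €6,210,164.92
Minimum at tier 2: €6,210,164.92

€6,210,164.92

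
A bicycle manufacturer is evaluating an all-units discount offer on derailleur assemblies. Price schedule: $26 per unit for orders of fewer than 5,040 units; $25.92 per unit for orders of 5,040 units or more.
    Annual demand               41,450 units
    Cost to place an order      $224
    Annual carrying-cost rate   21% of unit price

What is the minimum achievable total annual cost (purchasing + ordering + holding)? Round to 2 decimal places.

$1,087,769.26

H₁ = 21%×$26 = $5.4600;  H₂ = 21%×$25.92 = $5.4432
EOQ₁ = √(2×41,450×224/5.4600) = 1,844.19  (< 5,040, feasible at tier 1)
EOQ₂ = √(2×41,450×224/5.4432) = 1,847.03  (< 5,040 → use Q = 5,040 at tier-2 price)
TC(tier 1 (EOQ₁), Q≈1,844.2) = $1,087,769.26
TC(tier 2, Q≈5,040.0) = $1,089,943.09
Minimum at tier 1 (EOQ₁): $1,087,769.26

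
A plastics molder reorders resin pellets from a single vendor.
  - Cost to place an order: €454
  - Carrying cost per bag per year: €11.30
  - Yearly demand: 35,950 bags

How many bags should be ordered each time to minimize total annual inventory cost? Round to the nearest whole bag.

Q* = √(2·D·S / H) = √(2·35,950·454 / 11.3) = √2,888,725.7 ≈ 1,699.63

1,700 bags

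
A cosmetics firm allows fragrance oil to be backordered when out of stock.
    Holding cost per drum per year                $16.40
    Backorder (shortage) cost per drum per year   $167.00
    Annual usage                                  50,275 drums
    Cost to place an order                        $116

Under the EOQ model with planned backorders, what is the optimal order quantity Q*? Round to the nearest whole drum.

884 drums

Basic EOQ = √(2·50,275·116/16.4) = 843.331
Backorder adjustment √((H+b)/b) = √((16.4+167)/167) = 1.0480
Q* = 843.331 × 1.0480 ≈ 883.77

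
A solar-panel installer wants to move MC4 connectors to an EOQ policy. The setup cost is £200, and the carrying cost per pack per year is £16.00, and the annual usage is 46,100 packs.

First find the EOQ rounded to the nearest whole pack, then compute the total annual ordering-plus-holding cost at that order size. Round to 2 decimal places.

2DS/H = 2·46,100·200/16 = 1,152,500.00
EOQ = √1,152,500.00 ≈ 1,073.55 → Q = 1,074 packs
Ordering: D/Q × S = 46,100/1,074 × £200 = £8,584.73
Holding:  Q/2 × H = 1,074/2 × £16 = £8,592.00
Total = £8,584.73 + £8,592.00 = £17,176.73

£17,176.73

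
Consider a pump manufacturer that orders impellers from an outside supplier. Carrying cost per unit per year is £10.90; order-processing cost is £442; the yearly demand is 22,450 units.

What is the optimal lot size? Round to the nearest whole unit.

1,349 units

2DS/H = 2·22,450·442/10.9 = 1,820,715.60
EOQ = √1,820,715.60 ≈ 1,349.34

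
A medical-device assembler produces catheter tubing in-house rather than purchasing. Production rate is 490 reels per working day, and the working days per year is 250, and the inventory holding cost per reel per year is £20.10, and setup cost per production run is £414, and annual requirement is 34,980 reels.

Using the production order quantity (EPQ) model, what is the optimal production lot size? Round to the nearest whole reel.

1,420 reels

d = 34,980/250 = 139.9200 reels/day;  effective holding cost H(1 − d/p) = 20.1·(1 − 139.9200/490) = 14.36042
Q* = √(2DS / H_eff) = √(2·34,980·414 / 14.36042) ≈ 1,420.17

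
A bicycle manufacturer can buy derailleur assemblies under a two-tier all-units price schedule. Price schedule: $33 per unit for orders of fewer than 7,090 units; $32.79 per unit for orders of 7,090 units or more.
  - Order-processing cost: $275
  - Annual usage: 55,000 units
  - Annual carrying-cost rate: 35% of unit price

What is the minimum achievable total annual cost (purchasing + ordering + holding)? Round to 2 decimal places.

$1,833,691.91

H₁ = 35%×$33 = $11.5500;  H₂ = 35%×$32.79 = $11.4765
EOQ₁ = √(2×55,000×275/11.5500) = 1,618.35  (< 7,090, feasible at tier 1)
EOQ₂ = √(2×55,000×275/11.4765) = 1,623.52  (< 7,090 → use Q = 7,090 at tier-2 price)
TC(tier 1 (EOQ₁), Q≈1,618.3) = $1,833,691.91
TC(tier 2, Q≈7,090.0) = $1,846,267.48
Minimum at tier 1 (EOQ₁): $1,833,691.91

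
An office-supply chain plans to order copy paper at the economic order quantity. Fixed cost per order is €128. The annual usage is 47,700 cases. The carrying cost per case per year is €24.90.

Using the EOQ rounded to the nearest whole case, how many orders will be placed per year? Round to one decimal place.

68.1 orders per year

Q* = √(2·D·S / H) = √(2·47,700·128 / 24.9) = √490,409.6 ≈ 700.29 → Q = 700
Orders per year = D/Q = 47,700 / 700 = 68.143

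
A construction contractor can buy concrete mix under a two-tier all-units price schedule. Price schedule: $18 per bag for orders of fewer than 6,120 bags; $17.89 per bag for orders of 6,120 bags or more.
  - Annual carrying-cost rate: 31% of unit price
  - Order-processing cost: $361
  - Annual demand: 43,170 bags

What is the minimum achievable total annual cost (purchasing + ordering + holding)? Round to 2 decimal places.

$790,247.93

H₁ = 31%×$18 = $5.5800;  H₂ = 31%×$17.89 = $5.5459
EOQ₁ = √(2×43,170×361/5.5800) = 2,363.43  (< 6,120, feasible at tier 1)
EOQ₂ = √(2×43,170×361/5.5459) = 2,370.68  (< 6,120 → use Q = 6,120 at tier-2 price)
TC(tier 1 (EOQ₁), Q≈2,363.4) = $790,247.93
TC(tier 2, Q≈6,120.0) = $791,828.22
Minimum at tier 1 (EOQ₁): $790,247.93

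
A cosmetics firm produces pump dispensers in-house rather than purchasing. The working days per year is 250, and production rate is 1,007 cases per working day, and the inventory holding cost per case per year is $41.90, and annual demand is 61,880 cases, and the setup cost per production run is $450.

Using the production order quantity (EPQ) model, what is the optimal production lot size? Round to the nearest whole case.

1,328 cases

d = 61,880/250 = 247.5200 cases/day;  effective holding cost H(1 − d/p) = 41.9·(1 − 247.5200/1007) = 31.60100
Q* = √(2DS / H_eff) = √(2·61,880·450 / 31.60100) ≈ 1,327.53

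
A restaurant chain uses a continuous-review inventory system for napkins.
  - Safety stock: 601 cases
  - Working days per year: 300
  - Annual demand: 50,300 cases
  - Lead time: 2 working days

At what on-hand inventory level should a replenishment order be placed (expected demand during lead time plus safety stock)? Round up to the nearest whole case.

Daily demand d = 50,300 / 300 = 167.667 cases/day
Demand during lead time = 167.667 × 2 = 335.33
Reorder point = 335.33 + 601 = 936.33 → round up

937 cases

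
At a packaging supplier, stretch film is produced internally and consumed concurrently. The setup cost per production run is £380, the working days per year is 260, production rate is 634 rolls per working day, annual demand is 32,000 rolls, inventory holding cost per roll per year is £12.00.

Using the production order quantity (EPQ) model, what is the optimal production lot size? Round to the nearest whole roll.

1,586 rolls

d = 32,000/260 = 123.0769 rolls/day;  effective holding cost H(1 − d/p) = 12·(1 − 123.0769/634) = 9.67047
Q* = √(2DS / H_eff) = √(2·32,000·380 / 9.67047) ≈ 1,585.84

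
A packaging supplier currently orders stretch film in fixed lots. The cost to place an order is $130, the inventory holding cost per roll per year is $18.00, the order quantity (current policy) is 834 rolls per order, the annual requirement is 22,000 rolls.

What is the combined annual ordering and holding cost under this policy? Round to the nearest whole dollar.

$10,935

Annual ordering cost = (D/Q)·S = (22,000/834) × 130 = $3,429.26
Annual holding cost  = (Q/2)·H = (834/2) × 18 = $7,506.00
Total = $3,429.26 + $7,506.00 = $10,935.26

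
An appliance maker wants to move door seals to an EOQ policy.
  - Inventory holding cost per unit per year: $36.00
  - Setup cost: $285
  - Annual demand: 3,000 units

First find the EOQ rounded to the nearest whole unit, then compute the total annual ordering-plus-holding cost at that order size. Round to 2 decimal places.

$7,846.02

2DS/H = 2·3,000·285/36 = 47,500.00
EOQ = √47,500.00 ≈ 217.94 → Q = 218 units
Annual ordering cost = (D/Q)·S = (3,000/218) × 285 = $3,922.02
Annual holding cost  = (Q/2)·H = (218/2) × 36 = $3,924.00
Total = $3,922.02 + $3,924.00 = $7,846.02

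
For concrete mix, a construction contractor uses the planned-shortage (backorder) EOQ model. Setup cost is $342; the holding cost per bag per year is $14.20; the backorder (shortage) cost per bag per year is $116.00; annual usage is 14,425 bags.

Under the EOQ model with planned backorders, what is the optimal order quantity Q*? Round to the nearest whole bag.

883 bags

Q* = √(2DS/H) · √((H + b)/b)
   = √(2 × 14,425 × 342 / 14.2) · √((14.2 + 116) / 116)
   = 833.569 × 1.0594 ≈ 883.12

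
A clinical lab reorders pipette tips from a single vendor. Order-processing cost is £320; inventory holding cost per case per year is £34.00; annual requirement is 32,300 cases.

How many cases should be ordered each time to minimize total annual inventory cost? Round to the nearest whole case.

2DS/H = 2·32,300·320/34 = 608,000.00
EOQ = √608,000.00 ≈ 779.74

780 cases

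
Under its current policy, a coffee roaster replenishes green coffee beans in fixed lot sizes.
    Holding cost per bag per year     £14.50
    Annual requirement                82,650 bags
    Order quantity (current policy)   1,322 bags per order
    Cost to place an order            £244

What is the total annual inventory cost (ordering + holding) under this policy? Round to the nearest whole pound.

Annual ordering cost = (D/Q)·S = (82,650/1,322) × 244 = £15,254.61
Annual holding cost  = (Q/2)·H = (1,322/2) × 14.5 = £9,584.50
Total = £15,254.61 + £9,584.50 = £24,839.11

£24,839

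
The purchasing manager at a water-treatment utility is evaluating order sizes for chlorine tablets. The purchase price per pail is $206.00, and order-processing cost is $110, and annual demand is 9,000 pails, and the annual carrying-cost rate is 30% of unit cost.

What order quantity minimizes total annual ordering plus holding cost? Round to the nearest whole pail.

H = i·C = 0.3 × $206 = $61.8000 per pail-year
Optimal lot size Q* = (2 × 9,000 × $110 / $61.8)^½ ≈ 178.99

179 pails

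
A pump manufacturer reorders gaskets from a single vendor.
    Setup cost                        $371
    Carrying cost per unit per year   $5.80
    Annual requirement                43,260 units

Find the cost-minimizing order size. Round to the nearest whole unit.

2,353 units

2DS/H = 2·43,260·371/5.8 = 5,534,296.55
EOQ = √5,534,296.55 ≈ 2,352.51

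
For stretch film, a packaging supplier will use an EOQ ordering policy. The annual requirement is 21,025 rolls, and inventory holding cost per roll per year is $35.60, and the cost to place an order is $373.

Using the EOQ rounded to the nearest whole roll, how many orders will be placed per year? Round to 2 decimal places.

2DS/H = 2·21,025·373/35.6 = 440,580.06
EOQ = √440,580.06 ≈ 663.76 → Q = 664
N = D/Q = 21,025/664 ≈ 31.664 orders/yr

31.66 orders per year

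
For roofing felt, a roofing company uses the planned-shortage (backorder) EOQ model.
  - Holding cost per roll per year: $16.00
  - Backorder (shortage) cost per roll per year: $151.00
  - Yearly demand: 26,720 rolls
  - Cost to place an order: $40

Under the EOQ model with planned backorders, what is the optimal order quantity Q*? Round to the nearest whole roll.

384 rolls

Q* = √(2DS/H) · √((H + b)/b)
   = √(2 × 26,720 × 40 / 16) · √((16 + 151) / 151)
   = 365.513 × 1.0516 ≈ 384.39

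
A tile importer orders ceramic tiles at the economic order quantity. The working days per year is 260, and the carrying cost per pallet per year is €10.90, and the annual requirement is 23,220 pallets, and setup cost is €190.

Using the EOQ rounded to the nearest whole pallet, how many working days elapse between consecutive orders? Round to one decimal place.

Optimal lot size Q* = (2 × 23,220 × €190 / €10.9)^½ ≈ 899.72 → Q = 900 pallets
Cycle time = (working days × Q)/D = (260 × 900) / 23,220 = 10.078 days

10.1 days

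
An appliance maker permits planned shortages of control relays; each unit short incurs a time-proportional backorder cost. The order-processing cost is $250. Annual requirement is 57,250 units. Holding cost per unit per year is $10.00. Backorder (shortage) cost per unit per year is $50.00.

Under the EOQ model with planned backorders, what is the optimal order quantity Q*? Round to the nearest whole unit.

1,853 units

Q* = √(2DS/H) · √((H + b)/b)
   = √(2 × 57,250 × 250 / 10) · √((10 + 50) / 50)
   = 1,691.892 × 1.0954 ≈ 1,853.38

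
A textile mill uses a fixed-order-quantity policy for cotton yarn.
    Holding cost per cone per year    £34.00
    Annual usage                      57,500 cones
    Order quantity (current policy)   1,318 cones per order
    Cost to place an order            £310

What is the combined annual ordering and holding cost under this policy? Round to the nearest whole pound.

£35,930

Ordering: D/Q × S = 57,500/1,318 × £310 = £13,524.28
Holding:  Q/2 × H = 1,318/2 × £34 = £22,406.00
Total = £13,524.28 + £22,406.00 = £35,930.28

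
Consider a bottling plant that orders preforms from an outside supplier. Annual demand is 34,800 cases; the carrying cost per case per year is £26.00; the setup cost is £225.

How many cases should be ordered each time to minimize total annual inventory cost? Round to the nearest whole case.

EOQ = √(2DS/H) = √(2 × 34,800 × 225 / 26)
    = √(602,307.69) ≈ 776.08

776 cases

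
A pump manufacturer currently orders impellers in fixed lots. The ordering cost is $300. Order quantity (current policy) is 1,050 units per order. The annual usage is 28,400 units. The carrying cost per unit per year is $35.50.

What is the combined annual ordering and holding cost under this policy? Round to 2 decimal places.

$26,751.79

Annual ordering cost = (D/Q)·S = (28,400/1,050) × 300 = $8,114.29
Annual holding cost  = (Q/2)·H = (1,050/2) × 35.5 = $18,637.50
Total = $8,114.29 + $18,637.50 = $26,751.79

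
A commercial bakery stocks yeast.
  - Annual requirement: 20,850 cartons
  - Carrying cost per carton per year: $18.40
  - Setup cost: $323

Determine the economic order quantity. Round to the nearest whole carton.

856 cartons

Q* = √(2·D·S / H) = √(2·20,850·323 / 18.4) = √732,016.3 ≈ 855.58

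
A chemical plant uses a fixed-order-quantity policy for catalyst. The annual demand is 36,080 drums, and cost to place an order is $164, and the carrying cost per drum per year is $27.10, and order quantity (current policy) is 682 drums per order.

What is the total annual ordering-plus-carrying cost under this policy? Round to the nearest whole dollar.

Annual ordering cost = (D/Q)·S = (36,080/682) × 164 = $8,676.13
Annual holding cost  = (Q/2)·H = (682/2) × 27.1 = $9,241.10
Total = $8,676.13 + $9,241.10 = $17,917.23

$17,917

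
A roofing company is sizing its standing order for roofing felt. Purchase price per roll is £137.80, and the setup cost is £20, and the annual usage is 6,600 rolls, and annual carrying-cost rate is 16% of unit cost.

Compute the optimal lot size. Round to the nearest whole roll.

H = i·C = 0.16 × £137.8 = £22.0480 per roll-year
EOQ = √(2DS/H) = √(2 × 6,600 × 20 / 22.048)
    = √(11,973.88) ≈ 109.43

109 rolls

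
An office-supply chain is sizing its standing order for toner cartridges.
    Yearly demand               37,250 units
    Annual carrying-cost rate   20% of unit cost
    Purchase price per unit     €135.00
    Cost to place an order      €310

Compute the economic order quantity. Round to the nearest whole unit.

Holding cost per unit per year: H = 20% × €135 = €27.0000
Q* = √(2·D·S / H) = √(2·37,250·310 / 27) = √855,370.4 ≈ 924.86

925 units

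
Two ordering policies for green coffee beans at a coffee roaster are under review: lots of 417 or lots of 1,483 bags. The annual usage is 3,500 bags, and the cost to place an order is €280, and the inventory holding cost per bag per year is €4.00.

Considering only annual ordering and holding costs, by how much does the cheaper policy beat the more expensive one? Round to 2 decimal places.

€442.70

TC(Q) = (D/Q)S + (Q/2)H
TC(417) = (3,500/417)×280 + (417/2)×4 = €3,184.12
TC(1,483) = (3,500/1,483)×280 + (1,483/2)×4 = €3,626.82
Lots of 417 are cheaper by €442.70.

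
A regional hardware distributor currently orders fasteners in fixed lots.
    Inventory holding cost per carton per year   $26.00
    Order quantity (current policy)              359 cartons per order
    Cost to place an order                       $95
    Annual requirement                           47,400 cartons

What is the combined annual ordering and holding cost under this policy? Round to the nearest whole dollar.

$17,210

Orders/yr = 47,400/359 = 132.033; ordering cost = 132.033 × $95 = $12,543.18
Average inventory = 359/2 = 179.5; holding cost = 179.5 × $26 = $4,667.00
Total = $12,543.18 + $4,667.00 = $17,210.18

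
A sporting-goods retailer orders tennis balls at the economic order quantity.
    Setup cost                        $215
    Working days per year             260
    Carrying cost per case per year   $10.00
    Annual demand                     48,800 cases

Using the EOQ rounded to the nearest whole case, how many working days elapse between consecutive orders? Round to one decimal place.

7.7 days

2DS/H = 2·48,800·215/10 = 2,098,400.00
EOQ = √2,098,400.00 ≈ 1,448.59 → Q = 1,449 cases
T = Q/D × 260 days = 1,449/48,800 × 260 = 7.720 days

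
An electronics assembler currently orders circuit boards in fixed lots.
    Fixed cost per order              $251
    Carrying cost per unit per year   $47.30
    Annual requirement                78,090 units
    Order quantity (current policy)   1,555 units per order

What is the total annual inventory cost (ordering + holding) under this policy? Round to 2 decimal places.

Annual ordering cost = (D/Q)·S = (78,090/1,555) × 251 = $12,604.88
Annual holding cost  = (Q/2)·H = (1,555/2) × 47.3 = $36,775.75
Total = $12,604.88 + $36,775.75 = $49,380.63

$49,380.63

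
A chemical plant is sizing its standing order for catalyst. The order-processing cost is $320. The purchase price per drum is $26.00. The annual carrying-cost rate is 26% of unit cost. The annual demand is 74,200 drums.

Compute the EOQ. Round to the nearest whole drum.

H = i·C = 0.26 × $26 = $6.7600 per drum-year
2DS/H = 2·74,200·320/6.76 = 7,024,852.07
EOQ = √7,024,852.07 ≈ 2,650.44

2,650 drums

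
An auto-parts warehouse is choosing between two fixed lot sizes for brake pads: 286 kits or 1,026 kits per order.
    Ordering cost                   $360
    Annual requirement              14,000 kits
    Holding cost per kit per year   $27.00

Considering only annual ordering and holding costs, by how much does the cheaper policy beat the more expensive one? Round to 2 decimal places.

$2,720.10

For each Q, cost = (D/Q)·S + (Q/2)·H.
TC(286) = (14,000/286)×360 + (286/2)×27 = $21,483.38
TC(1,026) = (14,000/1,026)×360 + (1,026/2)×27 = $18,763.28
Cheaper: Q = 1,026.  Difference = $2,720.10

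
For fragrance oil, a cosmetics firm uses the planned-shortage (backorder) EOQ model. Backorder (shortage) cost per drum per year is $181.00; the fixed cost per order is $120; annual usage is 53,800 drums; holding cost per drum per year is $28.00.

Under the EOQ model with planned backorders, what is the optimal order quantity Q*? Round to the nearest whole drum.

730 drums

Q* = √(2DS/H) · √((H + b)/b)
   = √(2 × 53,800 × 120 / 28) · √((28 + 181) / 181)
   = 679.075 × 1.0746 ≈ 729.71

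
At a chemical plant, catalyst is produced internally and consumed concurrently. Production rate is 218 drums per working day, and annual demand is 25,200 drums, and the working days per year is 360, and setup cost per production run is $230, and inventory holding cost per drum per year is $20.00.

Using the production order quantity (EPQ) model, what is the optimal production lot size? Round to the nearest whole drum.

924 drums

d = 25,200/360 = 70.0000 drums/day;  effective holding cost H(1 − d/p) = 20·(1 − 70.0000/218) = 13.57798
Q* = √(2DS / H_eff) = √(2·25,200·230 / 13.57798) ≈ 923.98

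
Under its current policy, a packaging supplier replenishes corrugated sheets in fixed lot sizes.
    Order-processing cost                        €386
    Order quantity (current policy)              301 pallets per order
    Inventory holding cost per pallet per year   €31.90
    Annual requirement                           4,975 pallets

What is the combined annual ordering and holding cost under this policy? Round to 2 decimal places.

Orders/yr = 4,975/301 = 16.528; ordering cost = 16.528 × €386 = €6,379.90
Average inventory = 301/2 = 150.5; holding cost = 150.5 × €31.9 = €4,800.95
Total = €6,379.90 + €4,800.95 = €11,180.85

€11,180.85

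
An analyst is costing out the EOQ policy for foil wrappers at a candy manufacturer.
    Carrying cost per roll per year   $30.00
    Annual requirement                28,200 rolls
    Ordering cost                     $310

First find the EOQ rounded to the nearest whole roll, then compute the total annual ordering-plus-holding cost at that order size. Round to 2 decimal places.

$22,902.40

2DS/H = 2·28,200·310/30 = 582,800.00
EOQ = √582,800.00 ≈ 763.41 → Q = 763 rolls
Orders/yr = 28,200/763 = 36.959; ordering cost = 36.959 × $310 = $11,457.40
Average inventory = 763/2 = 381.5; holding cost = 381.5 × $30 = $11,445.00
Total = $11,457.40 + $11,445.00 = $22,902.40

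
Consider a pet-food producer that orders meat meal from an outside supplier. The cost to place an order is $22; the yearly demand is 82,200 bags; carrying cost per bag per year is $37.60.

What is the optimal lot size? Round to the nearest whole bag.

310 bags

2DS/H = 2·82,200·22/37.6 = 96,191.49
EOQ = √96,191.49 ≈ 310.15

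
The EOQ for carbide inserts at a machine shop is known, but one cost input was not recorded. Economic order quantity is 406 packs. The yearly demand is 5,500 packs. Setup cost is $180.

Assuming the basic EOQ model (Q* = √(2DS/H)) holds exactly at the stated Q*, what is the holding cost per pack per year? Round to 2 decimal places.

EOQ relation: Q² = 2DS/H, so rearrange for the unknown.
H = 2DS / Q² = 2 × 5,500 × 180 / 406² = 12.0119

$12.01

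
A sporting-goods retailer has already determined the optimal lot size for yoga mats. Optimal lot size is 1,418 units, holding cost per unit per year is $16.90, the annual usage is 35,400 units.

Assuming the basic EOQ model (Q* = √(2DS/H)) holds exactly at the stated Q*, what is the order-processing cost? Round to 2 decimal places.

$479.96

EOQ relation: Q² = 2DS/H, so rearrange for the unknown.
S = Q²H / (2D) = 1,418² × 16.9 / (2 × 35,400) = 479.9610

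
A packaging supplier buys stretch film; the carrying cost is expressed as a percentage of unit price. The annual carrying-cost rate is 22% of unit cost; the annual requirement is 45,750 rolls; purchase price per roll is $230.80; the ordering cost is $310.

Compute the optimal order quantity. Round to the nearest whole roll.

747 rolls

Carrying cost H = $230.8 × 22% = $50.7760/roll/yr
2DS/H = 2·45,750·310/50.776 = 558,630.06
EOQ = √558,630.06 ≈ 747.42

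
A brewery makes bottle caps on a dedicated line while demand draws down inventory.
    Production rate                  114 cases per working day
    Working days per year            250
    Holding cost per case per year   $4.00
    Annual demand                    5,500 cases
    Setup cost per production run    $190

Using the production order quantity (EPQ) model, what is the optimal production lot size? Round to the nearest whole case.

805 cases

d = 5,500/250 = 22.0000 cases/day;  effective holding cost H(1 − d/p) = 4·(1 − 22.0000/114) = 3.22807
Q* = √(2DS / H_eff) = √(2·5,500·190 / 3.22807) ≈ 804.64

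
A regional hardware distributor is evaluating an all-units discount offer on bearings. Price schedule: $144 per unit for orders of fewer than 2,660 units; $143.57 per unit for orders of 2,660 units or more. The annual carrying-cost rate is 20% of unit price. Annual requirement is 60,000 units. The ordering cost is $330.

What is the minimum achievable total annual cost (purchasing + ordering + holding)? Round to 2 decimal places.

H₁ = 20%×$144 = $28.8000;  H₂ = 20%×$143.57 = $28.7140
EOQ₁ = √(2×60,000×330/28.8000) = 1,172.60  (< 2,660, feasible at tier 1)
EOQ₂ = √(2×60,000×330/28.7140) = 1,174.36  (< 2,660 → use Q = 2,660 at tier-2 price)
TC(tier 1 (EOQ₁), Q≈1,172.6) = $8,673,770.99
TC(tier 2, Q≈2,660.0) = $8,659,833.23
Minimum at tier 2: $8,659,833.23

$8,659,833.23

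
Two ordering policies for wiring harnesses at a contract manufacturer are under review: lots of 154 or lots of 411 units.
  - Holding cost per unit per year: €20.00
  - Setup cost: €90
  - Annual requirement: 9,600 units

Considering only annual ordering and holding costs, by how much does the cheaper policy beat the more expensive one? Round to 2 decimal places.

€938.20

For each Q, cost = (D/Q)·S + (Q/2)·H.
TC(154) = (9,600/154)×90 + (154/2)×20 = €7,150.39
TC(411) = (9,600/411)×90 + (411/2)×20 = €6,212.19
Cheaper: Q = 411.  Difference = €938.20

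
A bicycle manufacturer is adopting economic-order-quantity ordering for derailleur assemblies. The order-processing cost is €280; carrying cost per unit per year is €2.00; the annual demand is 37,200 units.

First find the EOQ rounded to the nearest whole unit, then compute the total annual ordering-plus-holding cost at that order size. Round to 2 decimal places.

€6,454.77

2DS/H = 2·37,200·280/2 = 10,416,000.00
EOQ = √10,416,000.00 ≈ 3,227.38 → Q = 3,227 units
Annual ordering cost = (D/Q)·S = (37,200/3,227) × 280 = €3,227.77
Annual holding cost  = (Q/2)·H = (3,227/2) × 2 = €3,227.00
Total = €3,227.77 + €3,227.00 = €6,454.77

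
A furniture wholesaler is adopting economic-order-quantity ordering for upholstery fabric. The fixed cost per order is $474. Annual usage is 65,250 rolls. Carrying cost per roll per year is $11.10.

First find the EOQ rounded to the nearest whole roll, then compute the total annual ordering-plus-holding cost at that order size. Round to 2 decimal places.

EOQ = √(2DS/H) = √(2 × 65,250 × 474 / 11.1)
    = √(5,572,702.70) ≈ 2,360.66 → Q = 2,361 rolls
Annual ordering cost = (D/Q)·S = (65,250/2,361) × 474 = $13,099.75
Annual holding cost  = (Q/2)·H = (2,361/2) × 11.1 = $13,103.55
Total = $13,099.75 + $13,103.55 = $26,203.30

$26,203.30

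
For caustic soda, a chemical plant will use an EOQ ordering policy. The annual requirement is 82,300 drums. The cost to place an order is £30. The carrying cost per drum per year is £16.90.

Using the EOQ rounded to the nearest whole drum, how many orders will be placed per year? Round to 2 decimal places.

Q* = √(2·D·S / H) = √(2·82,300·30 / 16.9) = √292,189.3 ≈ 540.55 → Q = 541
N = D/Q = 82,300/541 ≈ 152.126 orders/yr

152.13 orders per year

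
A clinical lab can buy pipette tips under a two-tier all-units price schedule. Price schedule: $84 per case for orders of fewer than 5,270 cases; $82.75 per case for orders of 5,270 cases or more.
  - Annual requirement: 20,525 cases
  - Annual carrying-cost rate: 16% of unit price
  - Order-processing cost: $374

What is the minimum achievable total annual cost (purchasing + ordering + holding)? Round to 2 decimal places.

H₁ = 16%×$84 = $13.4400;  H₂ = 16%×$82.75 = $13.2400
EOQ₁ = √(2×20,525×374/13.4400) = 1,068.79  (< 5,270, feasible at tier 1)
EOQ₂ = √(2×20,525×374/13.2400) = 1,076.83  (< 5,270 → use Q = 5,270 at tier-2 price)
TC(tier 1 (EOQ₁), Q≈1,068.8) = $1,738,464.55
TC(tier 2, Q≈5,270.0) = $1,734,787.76
Minimum at tier 2: $1,734,787.76

$1,734,787.76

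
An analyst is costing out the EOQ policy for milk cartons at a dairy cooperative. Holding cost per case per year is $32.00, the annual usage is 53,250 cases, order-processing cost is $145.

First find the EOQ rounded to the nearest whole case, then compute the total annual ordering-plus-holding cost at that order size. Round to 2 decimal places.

Optimal lot size Q* = (2 × 53,250 × $145 / $32)^½ ≈ 694.68 → Q = 695 cases
Annual ordering cost = (D/Q)·S = (53,250/695) × 145 = $11,109.71
Annual holding cost  = (Q/2)·H = (695/2) × 32 = $11,120.00
Total = $11,109.71 + $11,120.00 = $22,229.71

$22,229.71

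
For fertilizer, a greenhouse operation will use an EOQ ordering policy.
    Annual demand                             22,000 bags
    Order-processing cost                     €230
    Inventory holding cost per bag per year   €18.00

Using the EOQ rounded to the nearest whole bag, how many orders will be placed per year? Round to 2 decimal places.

29.33 orders per year

Q* = √(2·D·S / H) = √(2·22,000·230 / 18) = √562,222.2 ≈ 749.81 → Q = 750
N = D/Q = 22,000/750 ≈ 29.333 orders/yr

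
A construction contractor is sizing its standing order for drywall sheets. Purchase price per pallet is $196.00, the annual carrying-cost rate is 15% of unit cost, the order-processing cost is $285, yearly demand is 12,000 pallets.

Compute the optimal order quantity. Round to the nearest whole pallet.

482 pallets

Holding cost per pallet per year: H = 15% × $196 = $29.4000
Optimal lot size Q* = (2 × 12,000 × $285 / $29.4)^½ ≈ 482.34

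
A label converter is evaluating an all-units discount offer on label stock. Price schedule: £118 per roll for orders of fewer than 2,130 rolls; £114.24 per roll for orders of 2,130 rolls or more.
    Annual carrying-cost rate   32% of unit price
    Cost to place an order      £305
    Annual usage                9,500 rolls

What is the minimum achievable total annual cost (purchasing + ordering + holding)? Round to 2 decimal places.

£1,125,573.32

H₁ = 32%×£118 = £37.7600;  H₂ = 32%×£114.24 = £36.5568
EOQ₁ = √(2×9,500×305/37.7600) = 391.75  (< 2,130, feasible at tier 1)
EOQ₂ = √(2×9,500×305/36.5568) = 398.15  (< 2,130 → use Q = 2,130 at tier-2 price)
TC(tier 1 (EOQ₁), Q≈391.8) = £1,135,792.54
TC(tier 2, Q≈2,130.0) = £1,125,573.32
Minimum at tier 2: £1,125,573.32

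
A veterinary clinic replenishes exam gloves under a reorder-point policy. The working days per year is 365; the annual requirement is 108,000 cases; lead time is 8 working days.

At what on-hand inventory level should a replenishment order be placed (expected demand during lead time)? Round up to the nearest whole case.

Daily demand d = 108,000 / 365 = 295.890 cases/day
Demand during lead time = 295.890 × 8 = 2,367.12
Reorder point = 2,367.12 → round up

2,368 cases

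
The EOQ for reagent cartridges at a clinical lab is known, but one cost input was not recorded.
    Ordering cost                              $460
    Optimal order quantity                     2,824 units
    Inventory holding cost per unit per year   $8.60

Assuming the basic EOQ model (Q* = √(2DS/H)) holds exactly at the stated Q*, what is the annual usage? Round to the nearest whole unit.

74,549 units per year

EOQ relation: Q² = 2DS/H, so rearrange for the unknown.
D = Q²H / (2S) = 2,824² × 8.6 / (2 × 460) = 74,548.69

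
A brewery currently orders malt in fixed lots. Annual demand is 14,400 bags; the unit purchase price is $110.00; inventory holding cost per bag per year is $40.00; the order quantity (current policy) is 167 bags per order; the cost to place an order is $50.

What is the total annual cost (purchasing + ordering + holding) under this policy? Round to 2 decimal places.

$1,591,651.38

Orders/yr = 14,400/167 = 86.228; ordering cost = 86.228 × $50 = $4,311.38
Average inventory = 167/2 = 83.5; holding cost = 83.5 × $40 = $3,340.00
Purchase cost = D·C = 14,400 × 110 = $1,584,000.00
Total = $4,311.38 + $3,340.00 + $1,584,000.00 = $1,591,651.38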